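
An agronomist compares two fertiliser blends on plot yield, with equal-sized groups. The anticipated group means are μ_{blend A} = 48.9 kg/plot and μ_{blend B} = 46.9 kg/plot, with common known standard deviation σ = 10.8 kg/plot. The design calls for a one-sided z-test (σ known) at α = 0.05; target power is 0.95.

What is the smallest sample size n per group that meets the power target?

Standardized effect: d = |μ_{blend A} − μ_{blend B}| / σ = |48.9 − 46.9| / 10.8 = 0.1852
For power 0.95 need Φ(δ − z_{0.05}) = 0.95, so δ = z_{0.05} + z_{0.05} = 1.645 + 1.645 = 3.290.
δ = d·√(n/2) ⇒ n = 2(δ/d)² = 2 × (3.290 / 0.1852)² = 631.15.
Rounding up, n = 632 per group.

n = 632 per group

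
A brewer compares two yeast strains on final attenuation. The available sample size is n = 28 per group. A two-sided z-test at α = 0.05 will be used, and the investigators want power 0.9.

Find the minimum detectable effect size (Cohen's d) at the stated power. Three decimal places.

Required noncentrality: δ = z_{0.025} + z_{0.10} = 1.960 + 1.282 = 3.242.
(Lower-tail contribution to power is negligible for δ > 0.)
δ = d·√(n/2) ⇒ d = δ/√(n/2) = 3.242/√(28/2) = 0.8663.

d ≈ 0.866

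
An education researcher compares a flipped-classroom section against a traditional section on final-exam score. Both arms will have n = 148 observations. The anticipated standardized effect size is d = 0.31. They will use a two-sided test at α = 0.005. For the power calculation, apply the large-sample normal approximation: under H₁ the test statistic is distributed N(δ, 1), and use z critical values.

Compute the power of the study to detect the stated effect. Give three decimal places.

Noncentrality parameter: δ = d·√(n/2) = 0.31 × √(148/2) = 2.6667
Two-sided α = 0.005 → critical value z_{0.0025} = 2.807.
Power = Φ(δ − 2.807) + Φ(−δ − 2.807) = Φ(-0.140) + Φ(-5.474) = 0.4442 + 0.0000 = 0.4442.

Power ≈ 0.444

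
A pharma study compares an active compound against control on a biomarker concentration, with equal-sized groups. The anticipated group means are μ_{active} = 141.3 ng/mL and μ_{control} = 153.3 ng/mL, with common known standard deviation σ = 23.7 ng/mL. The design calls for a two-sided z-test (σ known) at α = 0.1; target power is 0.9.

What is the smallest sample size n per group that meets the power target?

Standardized effect: d = |μ_{active} − μ_{control}| / σ = |141.3 − 153.3| / 23.7 = 0.5063
For power 0.9 need Φ(δ − z_{0.05}) = 0.9, so δ = z_{0.05} + z_{0.10} = 1.645 + 1.282 = 2.926.
(The Φ(−δ − z_{α/2}) term is vanishingly small for δ > 0 and is dropped in the standard sample-size formula.)
δ = d·√(n/2) ⇒ n = 2(δ/d)² = 2 × (2.926 / 0.5063)² = 66.81.
Round up to the next whole unit.

n = 67 per group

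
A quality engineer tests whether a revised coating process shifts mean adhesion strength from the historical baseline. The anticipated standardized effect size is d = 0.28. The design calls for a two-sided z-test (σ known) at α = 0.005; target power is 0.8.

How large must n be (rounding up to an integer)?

n = 170

Set Φ(δ − 2.807) = 0.8; then δ − 2.807 = Φ⁻¹(0.8) = 0.842, giving δ = 3.649.
(Ignoring the negligible lower-tail rejection probability gives the usual closed-form inversion.)
δ = d·√n ⇒ n = (δ/d)² = (3.649 / 0.28)² = 169.80.
Rounding up, n = 170.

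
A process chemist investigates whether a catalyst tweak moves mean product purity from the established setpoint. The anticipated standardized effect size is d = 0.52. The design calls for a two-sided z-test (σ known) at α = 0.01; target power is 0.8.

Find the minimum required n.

Set Φ(δ − 2.576) = 0.8; then δ − 2.576 = Φ⁻¹(0.8) = 0.842, giving δ = 3.417.
(The Φ(−δ − z_{α/2}) term is vanishingly small for δ > 0 and is dropped in the standard sample-size formula.)
δ = d·√n ⇒ n = (δ/d)² = (3.417 / 0.52)² = 43.19.
Round up to the next whole unit.

n = 44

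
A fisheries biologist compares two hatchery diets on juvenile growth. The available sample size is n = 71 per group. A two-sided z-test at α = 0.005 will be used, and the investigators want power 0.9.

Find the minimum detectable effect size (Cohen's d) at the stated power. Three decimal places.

Required noncentrality: δ = z_{0.0025} + z_{0.10} = 2.807 + 1.282 = 4.089.
(Lower-tail contribution to power is negligible for δ > 0.)
δ = d·√(n/2) ⇒ d = δ/√(n/2) = 4.089/√(71/2) = 0.6862.

d ≈ 0.686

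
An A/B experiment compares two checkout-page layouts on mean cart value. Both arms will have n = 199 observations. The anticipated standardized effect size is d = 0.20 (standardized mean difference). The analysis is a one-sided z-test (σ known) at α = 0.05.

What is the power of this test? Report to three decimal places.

Power ≈ 0.637

Noncentrality parameter: δ = d·√(n/2) = 0.20 × √(199/2) = 1.9950
Critical value for a one-sided test at α = 0.05: z_α = 1.645.
Power = P(Z > 1.645 − δ) = Φ(0.350) = 0.6369.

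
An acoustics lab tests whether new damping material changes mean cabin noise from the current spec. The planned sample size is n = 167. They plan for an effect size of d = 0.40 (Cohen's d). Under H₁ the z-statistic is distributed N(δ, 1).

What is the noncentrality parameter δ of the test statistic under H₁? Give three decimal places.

δ ≈ 5.169

δ = d·√n = 0.40 × √167 = 5.1691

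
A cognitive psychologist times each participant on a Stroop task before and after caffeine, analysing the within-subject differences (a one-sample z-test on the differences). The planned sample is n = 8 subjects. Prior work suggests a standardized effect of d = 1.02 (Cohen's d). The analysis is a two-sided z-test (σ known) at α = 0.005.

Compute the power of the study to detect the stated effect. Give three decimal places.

Power ≈ 0.531

Noncentrality parameter: δ = d·√n = 1.02 × √8 = 2.8850
Critical value for a two-sided test at α = 0.005: z_{α/2} = 2.807.
Power = Φ(δ − 2.807) + Φ(−δ − 2.807) = Φ(0.078) + Φ(-5.692) = 0.5311 + 0.0000 = 0.5311.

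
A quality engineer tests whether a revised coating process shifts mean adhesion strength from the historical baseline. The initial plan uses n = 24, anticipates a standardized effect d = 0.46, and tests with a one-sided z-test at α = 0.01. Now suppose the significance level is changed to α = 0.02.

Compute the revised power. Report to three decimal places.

δ = d·√n = 0.46 × √24 = 2.2535 (unchanged). New critical value: z_{0.02} = 2.054.
Revised power = P(Z > 2.054 − δ) = Φ(0.200) = 0.5792.

Power ≈ 0.579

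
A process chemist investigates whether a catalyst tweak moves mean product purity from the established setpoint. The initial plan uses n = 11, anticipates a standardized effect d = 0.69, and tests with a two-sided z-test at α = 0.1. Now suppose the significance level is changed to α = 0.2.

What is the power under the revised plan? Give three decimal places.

Power ≈ 0.843

δ = d·√n = 0.69 × √11 = 2.2885 (unchanged). New critical value: z_{0.1} = 1.282.
Revised power = Φ(δ − 1.282) + Φ(−δ − 1.282) = Φ(1.007) + Φ(-3.570) = 0.8430 + 0.0002 = 0.8432.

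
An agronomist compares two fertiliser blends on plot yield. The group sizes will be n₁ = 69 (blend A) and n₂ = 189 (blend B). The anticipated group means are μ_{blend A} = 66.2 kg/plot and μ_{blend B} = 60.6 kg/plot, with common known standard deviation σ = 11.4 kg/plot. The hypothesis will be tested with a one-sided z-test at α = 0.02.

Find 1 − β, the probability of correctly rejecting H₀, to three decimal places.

Power ≈ 0.925

Standardized effect: d = |μ_{blend A} − μ_{blend B}| / σ = |66.2 − 60.6| / 11.4 = 0.4912
Noncentrality parameter: λ = d / √(1/n₁ + 1/n₂) = 0.4912 / √(1/69 + 1/189) = 3.4924
Critical value for a one-sided test at α = 0.02: z_α = 2.054.
Power = P(Z > 2.054 − λ) = Φ(1.439) = 0.9249.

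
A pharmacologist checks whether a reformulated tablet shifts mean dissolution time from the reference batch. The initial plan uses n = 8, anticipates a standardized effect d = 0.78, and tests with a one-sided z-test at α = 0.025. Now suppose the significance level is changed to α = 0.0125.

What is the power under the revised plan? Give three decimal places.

Power ≈ 0.486

δ = d·√n = 0.78 × √8 = 2.2062 (unchanged). New critical value: z_{0.0125} = 2.241.
Revised power = P(Z > 2.241 − δ) = Φ(-0.035) = 0.4859.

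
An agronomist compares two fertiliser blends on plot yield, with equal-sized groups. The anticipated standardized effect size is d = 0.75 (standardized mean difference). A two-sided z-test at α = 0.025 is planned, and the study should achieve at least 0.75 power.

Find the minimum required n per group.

Set Φ(δ − 2.241) = 0.75; then δ − 2.241 = Φ⁻¹(0.75) = 0.674, giving δ = 2.916.
(Ignoring the negligible lower-tail rejection probability gives the usual closed-form inversion.)
δ = d·√(n/2) ⇒ n = 2(δ/d)² = 2 × (2.916 / 0.75)² = 30.23.
Round up to the next whole unit.

n = 31 per group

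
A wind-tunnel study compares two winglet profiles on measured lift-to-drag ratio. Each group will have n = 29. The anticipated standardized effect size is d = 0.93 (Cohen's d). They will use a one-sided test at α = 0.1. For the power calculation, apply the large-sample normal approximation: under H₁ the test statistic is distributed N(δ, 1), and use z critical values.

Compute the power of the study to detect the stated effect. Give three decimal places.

Power ≈ 0.988

Noncentrality parameter: δ = d·√(n/2) = 0.93 × √(29/2) = 3.5413
One-sided α = 0.1 → critical value z_{0.1} = 1.282.
Power = Φ(δ − 1.282) = Φ(2.260) = 0.9881.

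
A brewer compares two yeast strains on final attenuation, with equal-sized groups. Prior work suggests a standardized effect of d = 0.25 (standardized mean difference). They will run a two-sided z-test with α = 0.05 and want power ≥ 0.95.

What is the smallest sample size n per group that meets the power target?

n = 416 per group

Set Φ(δ − 1.960) = 0.95; then δ − 1.960 = Φ⁻¹(0.95) = 1.645, giving δ = 3.605.
(For δ > 0 the lower-tail rejection region contributes negligibly to power, so the one-term inversion is standard.)
δ = d·√(n/2) ⇒ n = 2(δ/d)² = 2 × (3.605 / 0.25)² = 415.83.
Round up to the next whole unit.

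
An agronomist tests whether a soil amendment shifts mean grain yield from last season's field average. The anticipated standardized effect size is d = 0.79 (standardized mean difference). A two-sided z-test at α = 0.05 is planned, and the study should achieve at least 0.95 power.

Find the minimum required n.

For power 0.95 need Φ(δ − z_{0.025}) = 0.95, so δ = z_{0.025} + z_{0.05} = 1.960 + 1.645 = 3.605.
(For δ > 0 the lower-tail rejection region contributes negligibly to power, so the one-term inversion is standard.)
δ = d·√n ⇒ n = (δ/d)² = (3.605 / 0.79)² = 20.82.
Rounding up, n = 21.

n = 21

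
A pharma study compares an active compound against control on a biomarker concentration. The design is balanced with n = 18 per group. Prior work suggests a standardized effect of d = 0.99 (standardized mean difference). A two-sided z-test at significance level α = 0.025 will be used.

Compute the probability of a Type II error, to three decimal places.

Noncentrality parameter: δ = d·√(n/2) = 0.99 × √(18/2) = 2.9700
Two-sided α = 0.025 → critical value z_{0.0125} = 2.241.
Power = Φ(δ − 2.241) + Φ(−δ − 2.241) = Φ(0.729) + Φ(-5.211) = 0.7669 + 0.0000 = 0.7669.
Type II error: β = 1 − power = 1 − 0.7669 = 0.2331.

β ≈ 0.233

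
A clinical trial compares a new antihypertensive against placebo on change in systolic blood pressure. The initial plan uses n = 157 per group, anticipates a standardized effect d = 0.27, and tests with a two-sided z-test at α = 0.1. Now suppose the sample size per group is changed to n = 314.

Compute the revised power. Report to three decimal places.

With n = 314 per group: δ = d·√(n/2) = 0.27 × √(314/2) = 3.3831. Critical value z_{0.05} = 1.645.
Revised power = Φ(δ − 1.645) + Φ(−δ − 1.645) = Φ(1.738) + Φ(-5.028) = 0.9589 + 0.0000 = 0.9589.

Power ≈ 0.959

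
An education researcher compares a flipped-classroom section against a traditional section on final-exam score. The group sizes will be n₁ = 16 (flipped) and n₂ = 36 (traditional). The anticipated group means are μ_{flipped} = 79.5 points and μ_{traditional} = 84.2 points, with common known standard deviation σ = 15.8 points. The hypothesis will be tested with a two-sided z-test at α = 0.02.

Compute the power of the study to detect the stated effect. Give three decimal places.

Standardized effect: d = |μ_{flipped} − μ_{traditional}| / σ = |79.5 − 84.2| / 15.8 = 0.2975
Noncentrality parameter: λ = d / √(1/n₁ + 1/n₂) = 0.2975 / √(1/16 + 1/36) = 0.9900
Critical value for a two-sided test at α = 0.02: z_{α/2} = 2.326.
Power = Φ(λ − 2.326) + Φ(−λ − 2.326) = Φ(-1.336) + Φ(-3.316) = 0.0907 + 0.0005 = 0.0912.

Power ≈ 0.091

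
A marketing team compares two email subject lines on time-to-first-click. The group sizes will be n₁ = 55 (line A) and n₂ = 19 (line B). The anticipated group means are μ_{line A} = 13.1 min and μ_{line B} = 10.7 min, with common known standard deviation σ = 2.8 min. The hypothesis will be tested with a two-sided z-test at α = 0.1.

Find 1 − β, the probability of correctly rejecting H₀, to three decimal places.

Power ≈ 0.943

Standardized effect: d = |μ_{line A} − μ_{line B}| / σ = |13.1 − 10.7| / 2.8 = 0.8571
Noncentrality parameter: δ = d / √(1/n₁ + 1/n₂) = 0.8571 / √(1/55 + 1/19) = 3.2210
Two-sided α = 0.1 → critical value z_{0.05} = 1.645.
Power = Φ(δ − 1.645) + Φ(−δ − 1.645) = Φ(1.576) + Φ(-4.866) = 0.9425 + 0.0000 = 0.9425.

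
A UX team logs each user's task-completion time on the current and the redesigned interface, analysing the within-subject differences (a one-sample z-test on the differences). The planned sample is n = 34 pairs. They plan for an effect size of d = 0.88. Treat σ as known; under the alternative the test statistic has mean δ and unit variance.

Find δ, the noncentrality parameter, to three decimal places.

The noncentrality parameter scales effect size by the design's sample-size factor: δ = d·√n = 0.88 × √34 = 5.1312

δ ≈ 5.131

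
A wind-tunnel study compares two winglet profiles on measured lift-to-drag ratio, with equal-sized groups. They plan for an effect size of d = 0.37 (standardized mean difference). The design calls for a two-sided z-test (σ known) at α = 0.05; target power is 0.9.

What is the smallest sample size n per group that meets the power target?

n = 154 per group

For power 0.9 need Φ(δ − z_{0.025}) = 0.9, so δ = z_{0.025} + z_{0.10} = 1.960 + 1.282 = 3.242.
(Ignoring the negligible lower-tail rejection probability gives the usual closed-form inversion.)
δ = d·√(n/2) ⇒ n = 2(δ/d)² = 2 × (3.242 / 0.37)² = 153.51.
Round up to the next whole unit.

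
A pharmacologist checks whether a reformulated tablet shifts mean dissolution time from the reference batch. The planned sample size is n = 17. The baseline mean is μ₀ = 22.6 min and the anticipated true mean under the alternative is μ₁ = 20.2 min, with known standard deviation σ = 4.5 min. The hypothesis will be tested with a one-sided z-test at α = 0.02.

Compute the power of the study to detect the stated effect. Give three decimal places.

Power ≈ 0.558

Standardized effect: d = |μ₁ − μ₀| / σ = |20.2 − 22.6| / 4.5 = 0.5333
Noncentrality parameter: δ = d·√n = 0.5333 × √17 = 2.1990
Critical value for a one-sided test at α = 0.02: z_α = 2.054.
Power = Φ(δ − 2.054) = Φ(0.145) = 0.5577.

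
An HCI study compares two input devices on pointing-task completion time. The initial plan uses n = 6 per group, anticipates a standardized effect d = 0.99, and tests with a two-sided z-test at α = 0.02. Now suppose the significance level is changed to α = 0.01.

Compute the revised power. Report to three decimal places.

Power ≈ 0.195

δ = d·√(n/2) = 0.99 × √(6/2) = 1.7147 (unchanged). New critical value: z_{0.005} = 2.576.
Revised power = Φ(δ − 2.576) + Φ(−δ − 2.576) = Φ(-0.861) + Φ(-4.291) = 0.1946 + 0.0000 = 0.1946.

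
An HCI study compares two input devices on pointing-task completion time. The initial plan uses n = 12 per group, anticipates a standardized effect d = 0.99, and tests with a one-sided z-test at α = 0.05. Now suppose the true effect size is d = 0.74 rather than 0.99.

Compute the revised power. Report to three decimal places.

With d = 0.74: δ = d·√(n/2) = 0.74 × √(12/2) = 1.8126. Critical value z_{0.05} = 1.645.
Revised power = Φ(δ − 1.645) = Φ(0.168) = 0.5666.

Power ≈ 0.567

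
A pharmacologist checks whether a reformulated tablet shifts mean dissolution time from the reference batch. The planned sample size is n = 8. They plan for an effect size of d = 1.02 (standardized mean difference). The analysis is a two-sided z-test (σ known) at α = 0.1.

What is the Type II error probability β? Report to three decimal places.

β ≈ 0.107

Noncentrality parameter: δ = d·√n = 1.02 × √8 = 2.8850
Critical value for a two-sided test at α = 0.1: z_{α/2} = 1.645.
Power = Φ(δ − 1.645) + Φ(−δ − 1.645) = Φ(1.240) + Φ(-4.530) = 0.8925 + 0.0000 = 0.8925.
Type II error: β = 1 − power = 1 − 0.8925 = 0.1075.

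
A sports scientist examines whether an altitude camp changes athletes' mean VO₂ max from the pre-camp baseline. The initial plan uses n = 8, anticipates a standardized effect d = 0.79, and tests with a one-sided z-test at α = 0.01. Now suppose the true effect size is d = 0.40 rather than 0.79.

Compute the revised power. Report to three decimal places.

With d = 0.40: δ = d·√n = 0.40 × √8 = 1.1314. Critical value z_{0.01} = 2.326.
Revised power = P(Z > 2.326 − δ) = Φ(-1.195) = 0.1160.

Power ≈ 0.116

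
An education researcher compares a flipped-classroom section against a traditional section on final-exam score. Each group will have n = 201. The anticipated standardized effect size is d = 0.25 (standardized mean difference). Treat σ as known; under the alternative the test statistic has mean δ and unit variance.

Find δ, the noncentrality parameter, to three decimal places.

δ ≈ 2.506

δ = d·√(n/2) = 0.25 × √(201/2) = 2.5062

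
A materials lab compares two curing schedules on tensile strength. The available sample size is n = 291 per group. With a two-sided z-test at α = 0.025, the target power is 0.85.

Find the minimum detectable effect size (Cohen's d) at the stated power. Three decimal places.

Required noncentrality: δ = z_{0.0125} + z_{0.15} = 2.241 + 1.036 = 3.278.
(The second rejection-region term Φ(−δ − z_{α/2}) is negligible and dropped.)
δ = d·√(n/2) ⇒ d = δ/√(n/2) = 3.278/√(291/2) = 0.2717.

d ≈ 0.272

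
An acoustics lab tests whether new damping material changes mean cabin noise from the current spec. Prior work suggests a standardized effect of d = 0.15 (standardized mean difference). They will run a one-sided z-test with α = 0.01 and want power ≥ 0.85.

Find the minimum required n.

Set Φ(δ − 2.326) = 0.85; then δ − 2.326 = Φ⁻¹(0.85) = 1.036, giving δ = 3.363.
δ = d·√n ⇒ n = (δ/d)² = (3.363 / 0.15)² = 502.59.
Rounding up, n = 503.

n = 503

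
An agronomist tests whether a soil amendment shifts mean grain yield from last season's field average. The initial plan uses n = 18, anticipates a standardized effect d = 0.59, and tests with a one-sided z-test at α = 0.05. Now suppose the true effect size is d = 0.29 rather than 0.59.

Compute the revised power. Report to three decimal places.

With d = 0.29: δ = d·√n = 0.29 × √18 = 1.2304. Critical value z_{0.05} = 1.645.
Revised power = Φ(δ − 1.645) = Φ(-0.414) = 0.3393.

Power ≈ 0.339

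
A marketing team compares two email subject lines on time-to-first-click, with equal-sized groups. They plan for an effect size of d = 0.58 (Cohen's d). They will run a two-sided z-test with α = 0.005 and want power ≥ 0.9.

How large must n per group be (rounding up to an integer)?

For power 0.9 need Φ(δ − z_{0.0025}) = 0.9, so δ = z_{0.0025} + z_{0.10} = 2.807 + 1.282 = 4.089.
(The Φ(−δ − z_{α/2}) term is vanishingly small for δ > 0 and is dropped in the standard sample-size formula.)
δ = d·√(n/2) ⇒ n = 2(δ/d)² = 2 × (4.089 / 0.58)² = 99.38.
Round up to the next whole unit.

n = 100 per group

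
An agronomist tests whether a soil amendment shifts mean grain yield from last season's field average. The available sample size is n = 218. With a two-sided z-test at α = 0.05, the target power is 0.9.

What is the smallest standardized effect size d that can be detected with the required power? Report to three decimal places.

Need Φ(δ − 1.960) = 0.9, so δ = 1.960 + 1.282 = 3.242.
(Lower-tail contribution to power is negligible for δ > 0.)
δ = d·√n ⇒ d = δ/√n = 3.242/√218 = 0.2195.

d ≈ 0.220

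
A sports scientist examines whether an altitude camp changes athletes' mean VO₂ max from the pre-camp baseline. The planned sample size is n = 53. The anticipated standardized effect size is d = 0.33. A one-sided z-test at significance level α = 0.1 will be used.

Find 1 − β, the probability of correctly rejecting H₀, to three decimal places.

Noncentrality parameter: δ = d·√n = 0.33 × √53 = 2.4024
One-sided α = 0.1 → critical value z_{0.1} = 1.282.
Power = P(Z > 1.282 − δ) = Φ(1.121) = 0.8688.

Power ≈ 0.869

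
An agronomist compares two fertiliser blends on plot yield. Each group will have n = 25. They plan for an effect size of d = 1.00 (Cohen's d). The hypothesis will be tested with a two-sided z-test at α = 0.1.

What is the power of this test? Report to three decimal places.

Noncentrality parameter: δ = d·√(n/2) = 1.00 × √(25/2) = 3.5355
Two-sided α = 0.1 → critical value z_{0.05} = 1.645.
Power = Φ(δ − 1.645) + Φ(−δ − 1.645) = Φ(1.891) + Φ(-5.180) = 0.9707 + 0.0000 = 0.9707.

Power ≈ 0.971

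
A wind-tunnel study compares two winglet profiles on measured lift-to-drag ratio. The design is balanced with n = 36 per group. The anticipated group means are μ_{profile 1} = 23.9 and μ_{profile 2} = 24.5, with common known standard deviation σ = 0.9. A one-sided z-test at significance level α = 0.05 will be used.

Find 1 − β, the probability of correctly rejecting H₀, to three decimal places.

Power ≈ 0.882

Standardized effect: d = |μ_{profile 1} − μ_{profile 2}| / σ = |23.9 − 24.5| / 0.9 = 0.6667
Noncentrality parameter: δ = d·√(n/2) = 0.6667 × √(36/2) = 2.8284
One-sided α = 0.05 → critical value z_{0.05} = 1.645.
Power = Φ(δ − 1.645) = Φ(1.184) = 0.8817.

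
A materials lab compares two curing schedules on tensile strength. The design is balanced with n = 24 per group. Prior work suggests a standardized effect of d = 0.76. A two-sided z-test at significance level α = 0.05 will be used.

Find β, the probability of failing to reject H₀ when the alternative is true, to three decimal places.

β ≈ 0.251

Noncentrality parameter: δ = d·√(n/2) = 0.76 × √(24/2) = 2.6327
Two-sided α = 0.05 → critical value z_{0.025} = 1.960.
Power = Φ(δ − 1.960) + Φ(−δ − 1.960) = Φ(0.673) + Φ(-4.593) = 0.7494 + 0.0000 = 0.7495.
Type II error: β = 1 − power = 1 − 0.7495 = 0.2505.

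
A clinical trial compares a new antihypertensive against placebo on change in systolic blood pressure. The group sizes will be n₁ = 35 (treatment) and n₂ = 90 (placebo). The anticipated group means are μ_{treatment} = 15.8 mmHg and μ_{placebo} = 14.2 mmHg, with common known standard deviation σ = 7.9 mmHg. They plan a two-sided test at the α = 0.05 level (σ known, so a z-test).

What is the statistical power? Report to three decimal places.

Standardized effect: d = |μ_{treatment} − μ_{placebo}| / σ = |15.8 − 14.2| / 7.9 = 0.2025
Noncentrality parameter: δ = d / √(1/n₁ + 1/n₂) = 0.2025 / √(1/35 + 1/90) = 1.0167
Two-sided α = 0.05 → critical value z_{0.025} = 1.960.
Power = Φ(δ − 1.960) + Φ(−δ − 1.960) = Φ(-0.943) + Φ(-2.977) = 0.1728 + 0.0015 = 0.1742.

Power ≈ 0.174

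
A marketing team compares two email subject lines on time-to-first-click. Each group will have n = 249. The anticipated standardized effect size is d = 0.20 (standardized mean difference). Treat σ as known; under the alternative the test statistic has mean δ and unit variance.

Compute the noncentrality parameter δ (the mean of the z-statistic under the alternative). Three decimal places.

δ ≈ 2.232

δ = d·√(n/2) = 0.20 × √(249/2) = 2.2316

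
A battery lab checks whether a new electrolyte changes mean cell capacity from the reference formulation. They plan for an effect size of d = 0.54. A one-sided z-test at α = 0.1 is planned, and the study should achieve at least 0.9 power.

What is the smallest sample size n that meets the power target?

n = 23

For power 0.9 need Φ(δ − z_{0.1}) = 0.9, so δ = z_{0.1} + z_{0.10} = 1.282 + 1.282 = 2.563.
δ = d·√n ⇒ n = (δ/d)² = (2.563 / 0.54)² = 22.53.
Rounding up, n = 23.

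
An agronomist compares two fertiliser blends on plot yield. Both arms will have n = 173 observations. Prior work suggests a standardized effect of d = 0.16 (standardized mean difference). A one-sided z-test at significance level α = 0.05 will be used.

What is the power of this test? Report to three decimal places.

Power ≈ 0.438

Noncentrality parameter: δ = d·√(n/2) = 0.16 × √(173/2) = 1.4881
Critical value for a one-sided test at α = 0.05: z_α = 1.645.
Power = Φ(δ − 1.645) = Φ(-0.157) = 0.4377.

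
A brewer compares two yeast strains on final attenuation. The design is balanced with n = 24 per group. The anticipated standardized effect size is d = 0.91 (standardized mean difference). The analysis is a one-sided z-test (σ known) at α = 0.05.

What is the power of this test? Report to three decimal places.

Noncentrality parameter: δ = d·√(n/2) = 0.91 × √(24/2) = 3.1523
Critical value for a one-sided test at α = 0.05: z_α = 1.645.
Power = P(Z > 1.645 − δ) = Φ(1.507) = 0.9342.

Power ≈ 0.934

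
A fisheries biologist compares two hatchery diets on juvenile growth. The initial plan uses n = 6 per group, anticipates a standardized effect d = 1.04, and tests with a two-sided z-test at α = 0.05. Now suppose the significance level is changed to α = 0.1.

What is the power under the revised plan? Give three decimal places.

Power ≈ 0.562

δ = d·√(n/2) = 1.04 × √(6/2) = 1.8013 (unchanged). New critical value: z_{0.05} = 1.645.
Revised power = Φ(δ − 1.645) + Φ(−δ − 1.645) = Φ(0.156) + Φ(-3.446) = 0.5622 + 0.0003 = 0.5625.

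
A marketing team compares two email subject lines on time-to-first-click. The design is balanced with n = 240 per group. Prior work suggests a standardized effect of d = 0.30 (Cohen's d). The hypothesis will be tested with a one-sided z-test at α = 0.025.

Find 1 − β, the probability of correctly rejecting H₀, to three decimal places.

Noncentrality parameter: δ = d·√(n/2) = 0.30 × √(240/2) = 3.2863
One-sided α = 0.025 → critical value z_{0.025} = 1.960.
Power = Φ(δ − 1.960) = Φ(1.326) = 0.9076.

Power ≈ 0.908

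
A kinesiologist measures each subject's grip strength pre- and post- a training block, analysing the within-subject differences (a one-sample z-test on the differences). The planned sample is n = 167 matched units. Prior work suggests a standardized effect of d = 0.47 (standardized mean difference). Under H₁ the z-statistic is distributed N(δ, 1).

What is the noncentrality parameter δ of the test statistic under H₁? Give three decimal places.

δ ≈ 6.074

The noncentrality parameter scales effect size by the design's sample-size factor: δ = d·√n = 0.47 × √167 = 6.0737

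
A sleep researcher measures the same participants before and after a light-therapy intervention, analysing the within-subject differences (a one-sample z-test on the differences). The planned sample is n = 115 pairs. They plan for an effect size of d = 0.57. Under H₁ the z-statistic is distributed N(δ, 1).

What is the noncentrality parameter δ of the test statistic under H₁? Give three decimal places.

δ = d·√n = 0.57 × √115 = 6.1126

δ ≈ 6.113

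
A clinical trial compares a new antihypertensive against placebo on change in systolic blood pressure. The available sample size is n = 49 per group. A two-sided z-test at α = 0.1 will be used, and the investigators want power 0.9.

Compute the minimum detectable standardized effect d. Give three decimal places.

Required noncentrality: δ = z_{0.05} + z_{0.10} = 1.645 + 1.282 = 2.926.
(The second rejection-region term Φ(−δ − z_{α/2}) is negligible and dropped.)
δ = d·√(n/2) ⇒ d = δ/√(n/2) = 2.926/√(49/2) = 0.5912.

d ≈ 0.591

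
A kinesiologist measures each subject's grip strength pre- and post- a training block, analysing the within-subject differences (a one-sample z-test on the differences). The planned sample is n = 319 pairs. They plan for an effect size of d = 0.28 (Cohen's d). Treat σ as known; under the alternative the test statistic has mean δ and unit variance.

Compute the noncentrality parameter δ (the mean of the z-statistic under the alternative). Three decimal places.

δ = d·√n = 0.28 × √319 = 5.0010

δ ≈ 5.001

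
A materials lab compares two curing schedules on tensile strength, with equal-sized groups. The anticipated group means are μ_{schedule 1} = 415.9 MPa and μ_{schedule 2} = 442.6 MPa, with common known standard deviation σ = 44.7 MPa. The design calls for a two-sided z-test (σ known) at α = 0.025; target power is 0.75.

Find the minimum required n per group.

Standardized effect: d = |μ_{schedule 1} − μ_{schedule 2}| / σ = |415.9 − 442.6| / 44.7 = 0.5973
Set Φ(δ − 2.241) = 0.75; then δ − 2.241 = Φ⁻¹(0.75) = 0.674, giving δ = 2.916.
(For δ > 0 the lower-tail rejection region contributes negligibly to power, so the one-term inversion is standard.)
δ = d·√(n/2) ⇒ n = 2(δ/d)² = 2 × (2.916 / 0.5973)² = 47.66.
Round up to the next whole unit.

n = 48 per group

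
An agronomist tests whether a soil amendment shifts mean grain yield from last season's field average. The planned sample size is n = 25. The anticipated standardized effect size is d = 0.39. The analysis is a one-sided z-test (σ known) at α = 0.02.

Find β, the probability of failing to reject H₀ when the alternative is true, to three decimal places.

β ≈ 0.541

Noncentrality parameter: λ = d·√n = 0.39 × √25 = 1.9500
Critical value for a one-sided test at α = 0.02: z_α = 2.054.
Power = Φ(λ − 2.054) = Φ(-0.104) = 0.4587.
Type II error: β = 1 − power = 1 − 0.4587 = 0.5413.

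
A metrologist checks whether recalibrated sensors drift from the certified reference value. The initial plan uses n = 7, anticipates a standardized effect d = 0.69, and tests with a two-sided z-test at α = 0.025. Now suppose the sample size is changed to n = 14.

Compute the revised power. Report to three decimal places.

With n = 14: δ = d·√n = 0.69 × √14 = 2.5817. Critical value z_{0.0125} = 2.241.
Revised power = Φ(δ − 2.241) + Φ(−δ − 2.241) = Φ(0.340) + Φ(-4.823) = 0.6332 + 0.0000 = 0.6332.

Power ≈ 0.633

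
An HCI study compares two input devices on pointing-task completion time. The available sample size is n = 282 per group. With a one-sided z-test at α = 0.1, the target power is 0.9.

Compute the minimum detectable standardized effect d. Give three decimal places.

d ≈ 0.216

Need Φ(δ − 1.282) = 0.9, so δ = 1.282 + 1.282 = 2.563.
δ = d·√(n/2) ⇒ d = δ/√(n/2) = 2.563/√(282/2) = 0.2159.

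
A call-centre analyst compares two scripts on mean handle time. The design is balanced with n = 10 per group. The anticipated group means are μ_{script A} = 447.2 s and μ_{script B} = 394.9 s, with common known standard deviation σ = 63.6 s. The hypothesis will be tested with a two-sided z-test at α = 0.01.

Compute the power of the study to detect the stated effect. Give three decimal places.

Standardized effect: d = |μ_{script A} − μ_{script B}| / σ = |447.2 − 394.9| / 63.6 = 0.8223
Noncentrality parameter: δ = d·√(n/2) = 0.8223 × √(10/2) = 1.8388
Critical value for a two-sided test at α = 0.01: z_{α/2} = 2.576.
Power = Φ(δ − 2.576) + Φ(−δ − 2.576) = Φ(-0.737) + Φ(-4.415) = 0.2305 + 0.0000 = 0.2306.

Power ≈ 0.231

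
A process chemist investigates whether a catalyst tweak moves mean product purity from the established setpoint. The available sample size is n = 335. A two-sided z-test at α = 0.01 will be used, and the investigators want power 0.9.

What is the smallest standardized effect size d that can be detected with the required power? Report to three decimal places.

Required noncentrality: δ = z_{0.005} + z_{0.10} = 2.576 + 1.282 = 3.857.
(The second rejection-region term Φ(−δ − z_{α/2}) is negligible and dropped.)
δ = d·√n ⇒ d = δ/√n = 3.857/√335 = 0.2108.

d ≈ 0.211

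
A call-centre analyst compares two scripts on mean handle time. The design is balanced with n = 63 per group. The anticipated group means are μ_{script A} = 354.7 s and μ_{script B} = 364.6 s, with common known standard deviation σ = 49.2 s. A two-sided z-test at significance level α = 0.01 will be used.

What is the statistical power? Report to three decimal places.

Power ≈ 0.074

Standardized effect: d = |μ_{script A} − μ_{script B}| / σ = |354.7 − 364.6| / 49.2 = 0.2012
Noncentrality parameter: δ = d·√(n/2) = 0.2012 × √(63/2) = 1.1293
Critical value for a two-sided test at α = 0.01: z_{α/2} = 2.576.
Power = Φ(δ − 2.576) + Φ(−δ − 2.576) = Φ(-1.446) + Φ(-3.705) = 0.0740 + 0.0001 = 0.0741.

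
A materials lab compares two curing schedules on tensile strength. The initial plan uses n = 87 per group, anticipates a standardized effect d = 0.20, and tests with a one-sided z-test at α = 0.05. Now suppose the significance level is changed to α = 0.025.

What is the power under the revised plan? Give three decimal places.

δ = d·√(n/2) = 0.20 × √(87/2) = 1.3191 (unchanged). New critical value: z_{0.025} = 1.960.
Revised power = Φ(δ − 1.960) = Φ(-0.641) = 0.2608.

Power ≈ 0.261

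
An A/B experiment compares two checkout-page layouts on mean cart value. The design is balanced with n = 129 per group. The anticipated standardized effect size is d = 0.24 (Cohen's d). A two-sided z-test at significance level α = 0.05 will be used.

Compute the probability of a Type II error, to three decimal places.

Noncentrality parameter: δ = d·√(n/2) = 0.24 × √(129/2) = 1.9275
Critical value for a two-sided test at α = 0.05: z_{α/2} = 1.960.
Power = Φ(δ − 1.960) + Φ(−δ − 1.960) = Φ(-0.032) + Φ(-3.887) = 0.4870 + 0.0001 = 0.4871.
Type II error: β = 1 − power = 1 − 0.4871 = 0.5129.

β ≈ 0.513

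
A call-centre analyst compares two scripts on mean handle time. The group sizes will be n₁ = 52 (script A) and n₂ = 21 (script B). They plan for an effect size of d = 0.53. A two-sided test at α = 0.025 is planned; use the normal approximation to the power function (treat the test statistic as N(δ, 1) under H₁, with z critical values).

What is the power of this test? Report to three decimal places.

Power ≈ 0.424

Noncentrality parameter: δ = d / √(1/n₁ + 1/n₂) = 0.53 / √(1/52 + 1/21) = 2.0499
Two-sided α = 0.025 → critical value z_{0.0125} = 2.241.
Power = Φ(δ − 2.241) + Φ(−δ − 2.241) = Φ(-0.192) + Φ(-4.291) = 0.4241 + 0.0000 = 0.4241.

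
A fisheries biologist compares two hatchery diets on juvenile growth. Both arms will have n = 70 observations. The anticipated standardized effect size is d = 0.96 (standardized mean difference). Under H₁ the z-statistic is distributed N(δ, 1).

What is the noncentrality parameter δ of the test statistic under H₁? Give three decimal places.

δ = d·√(n/2) = 0.96 × √(70/2) = 5.6794

δ ≈ 5.679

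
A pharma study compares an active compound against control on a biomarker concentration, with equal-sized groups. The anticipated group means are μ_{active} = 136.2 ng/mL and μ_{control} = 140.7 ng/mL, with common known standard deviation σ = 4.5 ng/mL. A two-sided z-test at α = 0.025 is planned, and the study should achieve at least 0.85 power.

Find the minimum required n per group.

Standardized effect: d = |μ_{active} − μ_{control}| / σ = |136.2 − 140.7| / 4.5 = 1.0000
Set Φ(δ − 2.241) = 0.85; then δ − 2.241 = Φ⁻¹(0.85) = 1.036, giving δ = 3.278.
(Ignoring the negligible lower-tail rejection probability gives the usual closed-form inversion.)
δ = d·√(n/2) ⇒ n = 2(δ/d)² = 2 × (3.278 / 1.0000)² = 21.49.
Round up to the next whole unit.

n = 22 per group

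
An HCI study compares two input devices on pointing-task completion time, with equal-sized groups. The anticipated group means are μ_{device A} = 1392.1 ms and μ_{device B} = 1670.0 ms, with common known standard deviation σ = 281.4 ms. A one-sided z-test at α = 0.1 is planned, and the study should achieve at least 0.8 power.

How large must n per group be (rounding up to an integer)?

n = 10 per group

Standardized effect: d = |μ_{device A} − μ_{device B}| / σ = |1392.1 − 1670.0| / 281.4 = 0.9876
Set Φ(δ − 1.282) = 0.8; then δ − 1.282 = Φ⁻¹(0.8) = 0.842, giving δ = 2.123.
δ = d·√(n/2) ⇒ n = 2(δ/d)² = 2 × (2.123 / 0.9876)² = 9.24.
Rounding up, n = 10 per group.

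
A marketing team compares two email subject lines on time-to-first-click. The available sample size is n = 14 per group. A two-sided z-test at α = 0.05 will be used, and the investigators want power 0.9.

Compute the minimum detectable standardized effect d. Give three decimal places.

d ≈ 1.225

Required noncentrality: δ = z_{0.025} + z_{0.10} = 1.960 + 1.282 = 3.242.
(The second rejection-region term Φ(−δ − z_{α/2}) is negligible and dropped.)
δ = d·√(n/2) ⇒ d = δ/√(n/2) = 3.242/√(14/2) = 1.2252.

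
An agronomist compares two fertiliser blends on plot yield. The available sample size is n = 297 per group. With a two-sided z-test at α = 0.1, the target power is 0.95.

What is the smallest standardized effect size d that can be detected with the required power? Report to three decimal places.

Need Φ(δ − 1.645) = 0.95, so δ = 1.645 + 1.645 = 3.290.
(The second rejection-region term Φ(−δ − z_{α/2}) is negligible and dropped.)
δ = d·√(n/2) ⇒ d = δ/√(n/2) = 3.290/√(297/2) = 0.2700.

d ≈ 0.270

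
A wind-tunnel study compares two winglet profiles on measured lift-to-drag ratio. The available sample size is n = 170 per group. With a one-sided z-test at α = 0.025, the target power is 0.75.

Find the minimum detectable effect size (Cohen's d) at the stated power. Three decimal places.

Required noncentrality: δ = z_{0.025} + z_{0.25} = 1.960 + 0.674 = 2.634.
δ = d·√(n/2) ⇒ d = δ/√(n/2) = 2.634/√(170/2) = 0.2857.

d ≈ 0.286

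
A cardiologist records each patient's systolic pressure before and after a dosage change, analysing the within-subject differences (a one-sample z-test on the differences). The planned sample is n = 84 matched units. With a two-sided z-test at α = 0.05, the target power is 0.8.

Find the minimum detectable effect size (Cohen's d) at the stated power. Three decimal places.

d ≈ 0.306

Required noncentrality: δ = z_{0.025} + z_{0.20} = 1.960 + 0.842 = 2.802.
(The second rejection-region term Φ(−δ − z_{α/2}) is negligible and dropped.)
δ = d·√n ⇒ d = δ/√n = 2.802/√84 = 0.3057.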